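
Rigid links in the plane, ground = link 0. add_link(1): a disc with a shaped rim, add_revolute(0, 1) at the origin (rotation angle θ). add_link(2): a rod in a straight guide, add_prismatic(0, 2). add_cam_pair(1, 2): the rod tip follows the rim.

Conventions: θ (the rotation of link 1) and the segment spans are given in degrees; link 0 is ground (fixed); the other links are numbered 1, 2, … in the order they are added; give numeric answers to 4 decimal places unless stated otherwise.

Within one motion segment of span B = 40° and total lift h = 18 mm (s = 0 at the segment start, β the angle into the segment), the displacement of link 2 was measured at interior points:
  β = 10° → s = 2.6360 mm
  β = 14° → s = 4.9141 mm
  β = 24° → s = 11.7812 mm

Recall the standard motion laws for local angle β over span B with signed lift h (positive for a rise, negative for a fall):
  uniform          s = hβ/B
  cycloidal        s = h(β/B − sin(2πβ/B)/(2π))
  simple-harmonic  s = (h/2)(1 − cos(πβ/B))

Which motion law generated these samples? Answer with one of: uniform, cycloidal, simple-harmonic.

candidates at β/B = r: uniform s = h·r (linear in β); cycloidal s = h·(r − sin(2πr)/(2π)); simple-harmonic s = (h/2)(1 − cos(πr))
β=10°: printed 2.6360 | uniform 4.5000, cycloidal 1.6352, simple-harmonic 2.6360
β=14°: printed 4.9141 | uniform 6.3000, cycloidal 3.9823, simple-harmonic 4.9141
β=24°: printed 11.7812 | uniform 10.8000, cycloidal 12.4839, simple-harmonic 11.7812
only one law matches every sample → simple-harmonic

simple-harmonic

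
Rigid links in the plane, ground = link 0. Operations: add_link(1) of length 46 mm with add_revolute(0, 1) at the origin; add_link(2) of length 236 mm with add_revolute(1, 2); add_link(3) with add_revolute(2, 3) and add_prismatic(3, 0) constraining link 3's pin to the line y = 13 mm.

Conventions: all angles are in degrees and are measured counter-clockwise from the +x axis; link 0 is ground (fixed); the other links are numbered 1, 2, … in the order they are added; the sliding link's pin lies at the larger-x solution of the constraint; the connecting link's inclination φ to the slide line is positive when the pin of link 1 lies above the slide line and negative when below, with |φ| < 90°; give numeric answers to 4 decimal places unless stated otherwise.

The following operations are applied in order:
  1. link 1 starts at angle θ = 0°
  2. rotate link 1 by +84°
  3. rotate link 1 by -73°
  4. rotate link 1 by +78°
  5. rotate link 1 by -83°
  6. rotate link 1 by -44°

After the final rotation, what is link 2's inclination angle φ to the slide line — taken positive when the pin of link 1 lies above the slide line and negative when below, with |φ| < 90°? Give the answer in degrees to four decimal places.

geometry: r = 46 mm, L = 236 mm, e = 13 mm; θ starts at 0°
rotate link 1 by +84°: θ ← 0° +84° = 84°
rotate link 1 by -73°: θ ← 84° -73° = 11°
rotate link 1 by +78°: θ ← 11° +78° = 89°
rotate link 1 by -83°: θ ← 89° -83° = 6°
rotate link 1 by -44°: θ ← 6° -44° = -38°
h = r sin θ − e = -28.320428 − 13 = -41.320428
sin φ = h / L = -41.320428 / 236 = -0.17508656
φ = arcsin(-0.17508656) = -10.083695°

-10.0837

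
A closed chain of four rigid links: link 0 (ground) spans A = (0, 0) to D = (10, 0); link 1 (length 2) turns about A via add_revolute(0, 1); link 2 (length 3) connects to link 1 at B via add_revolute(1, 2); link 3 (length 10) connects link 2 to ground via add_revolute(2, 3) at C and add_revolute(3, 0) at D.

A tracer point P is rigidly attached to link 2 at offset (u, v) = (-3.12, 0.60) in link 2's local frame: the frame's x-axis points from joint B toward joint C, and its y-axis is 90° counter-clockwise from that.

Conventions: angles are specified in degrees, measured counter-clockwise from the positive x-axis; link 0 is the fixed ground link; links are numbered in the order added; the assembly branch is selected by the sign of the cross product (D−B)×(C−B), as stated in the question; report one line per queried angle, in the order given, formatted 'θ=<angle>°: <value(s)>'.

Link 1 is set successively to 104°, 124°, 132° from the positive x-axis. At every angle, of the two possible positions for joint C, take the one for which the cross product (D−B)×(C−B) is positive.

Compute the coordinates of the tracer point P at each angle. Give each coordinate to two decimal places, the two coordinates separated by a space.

A=(0,0), D=(10.00,0)
θ=104°: B = A + 2.00·(cos104°, sin104°) = (-0.4838, 1.9406)
θ=104°: |BD| = 10.6619
θ=104°: circle(B,3.00) ∩ circle(D,10.00): a=1.0635, h=2.8052
θ=104°:   candidates: C₊=(1.0724,4.5054) cross=29.909; C₋=(0.0513,-1.0113) cross=-29.909
θ=104°:   branch + wants cross > 0 → take C=(1.0724,4.5054) (cross=29.909)
θ=104°: ex = (C−B)/|BC| = (0.5188,0.8549); ey = (-0.8549,0.5188)
θ=104°: P = B + -3.12·ex + 0.60·ey = (-2.6153,-0.4155)
θ=124°: B = A + 2.00·(cos124°, sin124°) = (-1.1184, 1.6581)
θ=124°: |BD| = 11.2413
θ=124°: circle(B,3.00) ∩ circle(D,10.00): a=1.5731, h=2.5545
θ=124°:   candidates: C₊=(0.8143,3.9526) cross=28.716; C₋=(0.0607,-1.1005) cross=-28.716
θ=124°:   branch + wants cross > 0 → take C=(0.8143,3.9526) (cross=28.716)
θ=124°: ex = (C−B)/|BC| = (0.6442,0.7648); ey = (-0.7648,0.6442)
θ=124°: P = B + -3.12·ex + 0.60·ey = (-3.5873,-0.3417)
θ=132°: B = A + 2.00·(cos132°, sin132°) = (-1.3383, 1.4863)
θ=132°: |BD| = 11.4353
θ=132°: circle(B,3.00) ∩ circle(D,10.00): a=1.7387, h=2.4448
θ=132°:   candidates: C₊=(0.7035,3.6843) cross=27.957; C₋=(0.0679,-1.1637) cross=-27.957
θ=132°:   branch + wants cross > 0 → take C=(0.7035,3.6843) (cross=27.957)
θ=132°: ex = (C−B)/|BC| = (0.6806,0.7327); ey = (-0.7327,0.6806)
θ=132°: P = B + -3.12·ex + 0.60·ey = (-3.9013,-0.3913)

θ=104°: -2.62 -0.42
θ=124°: -3.59 -0.34
θ=132°: -3.90 -0.39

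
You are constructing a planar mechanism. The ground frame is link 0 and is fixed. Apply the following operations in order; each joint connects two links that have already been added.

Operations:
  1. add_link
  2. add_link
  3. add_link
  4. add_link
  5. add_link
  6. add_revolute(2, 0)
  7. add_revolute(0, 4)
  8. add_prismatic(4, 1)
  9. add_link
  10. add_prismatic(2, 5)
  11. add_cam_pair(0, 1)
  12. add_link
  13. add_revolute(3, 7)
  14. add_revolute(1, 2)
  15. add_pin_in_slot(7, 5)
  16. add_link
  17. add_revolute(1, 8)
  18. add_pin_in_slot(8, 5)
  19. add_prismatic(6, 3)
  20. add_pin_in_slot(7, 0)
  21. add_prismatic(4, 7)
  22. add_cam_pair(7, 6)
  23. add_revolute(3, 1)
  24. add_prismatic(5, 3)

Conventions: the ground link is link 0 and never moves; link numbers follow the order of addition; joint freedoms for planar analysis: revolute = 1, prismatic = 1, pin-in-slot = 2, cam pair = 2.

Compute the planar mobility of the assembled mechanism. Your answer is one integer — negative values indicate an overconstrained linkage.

L=1 J1=0 J2=0
add link → L=2 J1=0 J2=0
add link → L=3 J1=0 J2=0
add link → L=4 J1=0 J2=0
add link → L=5 J1=0 J2=0
add link → L=6 J1=0 J2=0
R@2,0 dof=1 J1 → L=6 J1=1 J2=0
R@0,4 dof=1 J1 → L=6 J1=2 J2=0
P@4,1 dof=1 J1 → L=6 J1=3 J2=0
add link → L=7 J1=3 J2=0
P@2,5 dof=1 J1 → L=7 J1=4 J2=0
C@0,1 dof=2 J2 → L=7 J1=4 J2=1
add link → L=8 J1=4 J2=1
R@3,7 dof=1 J1 → L=8 J1=5 J2=1
R@1,2 dof=1 J1 → L=8 J1=6 J2=1
PS@7,5 dof=2 J2 → L=8 J1=6 J2=2
add link → L=9 J1=6 J2=2
R@1,8 dof=1 J1 → L=9 J1=7 J2=2
PS@8,5 dof=2 J2 → L=9 J1=7 J2=3
P@6,3 dof=1 J1 → L=9 J1=8 J2=3
PS@7,0 dof=2 J2 → L=9 J1=8 J2=4
P@4,7 dof=1 J1 → L=9 J1=9 J2=4
C@7,6 dof=2 J2 → L=9 J1=9 J2=5
R@3,1 dof=1 J1 → L=9 J1=10 J2=5
P@5,3 dof=1 J1 → L=9 J1=11 J2=5
M=3(L−1)−2J1−J2=3·8−2·11−5=-3

M = -3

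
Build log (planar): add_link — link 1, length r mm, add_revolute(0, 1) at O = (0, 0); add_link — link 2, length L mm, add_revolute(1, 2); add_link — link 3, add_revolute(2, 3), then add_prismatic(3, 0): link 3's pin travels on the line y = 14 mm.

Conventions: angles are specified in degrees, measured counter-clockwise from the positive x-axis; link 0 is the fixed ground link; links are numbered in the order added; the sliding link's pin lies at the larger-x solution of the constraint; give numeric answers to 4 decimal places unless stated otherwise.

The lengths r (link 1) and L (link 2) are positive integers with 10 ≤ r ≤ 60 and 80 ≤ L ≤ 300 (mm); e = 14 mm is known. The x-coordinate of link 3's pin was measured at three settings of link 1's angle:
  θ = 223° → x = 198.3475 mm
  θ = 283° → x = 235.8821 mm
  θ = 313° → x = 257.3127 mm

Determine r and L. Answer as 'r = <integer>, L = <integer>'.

constraint per measurement: (x − r cos θ)² + (r sin θ − e)² = L²
subtracting the θ₁ and θ₂ equations cancels the r² and L² terms:
r = (x₁² − x₂²) / (2[(x₁cos θ₁ + e sin θ₁) − (x₂cos θ₂ + e sin θ₂)]) = 42.0001 → r = 42
L² = (x₁ − r cos θ₁)² + (r sin θ₁ − e)² = 54288.9838 → L = 233.0000 → L = 233
check at θ₃=313°: x = 257.3127 (printed 257.3127) ✓

r = 42, L = 233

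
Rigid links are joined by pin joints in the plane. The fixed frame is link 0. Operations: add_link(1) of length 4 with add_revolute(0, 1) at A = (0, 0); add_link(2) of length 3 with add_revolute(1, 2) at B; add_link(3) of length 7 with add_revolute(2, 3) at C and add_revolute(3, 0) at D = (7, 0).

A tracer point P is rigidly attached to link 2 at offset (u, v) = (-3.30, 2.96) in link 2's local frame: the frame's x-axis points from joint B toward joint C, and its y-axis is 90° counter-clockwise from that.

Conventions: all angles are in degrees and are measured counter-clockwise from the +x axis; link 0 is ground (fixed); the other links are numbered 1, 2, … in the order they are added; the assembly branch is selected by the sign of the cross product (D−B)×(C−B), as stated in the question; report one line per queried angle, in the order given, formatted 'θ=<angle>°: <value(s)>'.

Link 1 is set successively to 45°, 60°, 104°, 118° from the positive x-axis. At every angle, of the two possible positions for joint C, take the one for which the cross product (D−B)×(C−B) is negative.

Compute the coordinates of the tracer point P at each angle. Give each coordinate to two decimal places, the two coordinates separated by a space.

A=(0,0), D=(7.00,0)
θ=45°: B = A + 4.00·(cos45°, sin45°) = (2.8284, 2.8284)
θ=45°: |BD| = 5.0400
θ=45°: circle(B,3.00) ∩ circle(D,7.00): a=-1.4482, h=2.6273
θ=45°:   candidates: C₊=(3.1042,5.8157) cross=13.242; C₋=(0.1554,1.4666) cross=-13.242
θ=45°:   branch - wants cross < 0 → take C=(0.1554,1.4666) (cross=-13.242)
θ=45°: ex = (C−B)/|BC| = (-0.8910,-0.4540); ey = (0.4540,-0.8910)
θ=45°: P = B + -3.30·ex + 2.96·ey = (7.1125,1.6890)
θ=60°: B = A + 4.00·(cos60°, sin60°) = (2.0000, 3.4641)
θ=60°: |BD| = 6.0828
θ=60°: circle(B,3.00) ∩ circle(D,7.00): a=-0.2466, h=2.9898
θ=60°:   candidates: C₊=(3.5000,6.0622) cross=18.187; C₋=(0.0946,1.1469) cross=-18.187
θ=60°:   branch - wants cross < 0 → take C=(0.0946,1.1469) (cross=-18.187)
θ=60°: ex = (C−B)/|BC| = (-0.6351,-0.7724); ey = (0.7724,-0.6351)
θ=60°: P = B + -3.30·ex + 2.96·ey = (6.3823,4.1330)
θ=104°: B = A + 4.00·(cos104°, sin104°) = (-0.9677, 3.8812)
θ=104°: |BD| = 8.8627
θ=104°: circle(B,3.00) ∩ circle(D,7.00): a=2.1747, h=2.0666
θ=104°:   candidates: C₊=(1.8924,4.7867) cross=18.315; C₋=(0.0824,1.0710) cross=-18.315
θ=104°:   branch - wants cross < 0 → take C=(0.0824,1.0710) (cross=-18.315)
θ=104°: ex = (C−B)/|BC| = (0.3500,-0.9367); ey = (0.9367,0.3500)
θ=104°: P = B + -3.30·ex + 2.96·ey = (0.6499,8.0085)
θ=118°: B = A + 4.00·(cos118°, sin118°) = (-1.8779, 3.5318)
θ=118°: |BD| = 9.5546
θ=118°: circle(B,3.00) ∩ circle(D,7.00): a=2.6841, h=1.3401
θ=118°:   candidates: C₊=(1.1114,3.7848) cross=12.804; C₋=(0.1207,1.2945) cross=-12.804
θ=118°:   branch - wants cross < 0 → take C=(0.1207,1.2945) (cross=-12.804)
θ=118°: ex = (C−B)/|BC| = (0.6662,-0.7458); ey = (0.7458,0.6662)
θ=118°: P = B + -3.30·ex + 2.96·ey = (-1.8689,7.9648)

θ=45°: 7.11 1.69
θ=60°: 6.38 4.13
θ=104°: 0.65 8.01
θ=118°: -1.87 7.96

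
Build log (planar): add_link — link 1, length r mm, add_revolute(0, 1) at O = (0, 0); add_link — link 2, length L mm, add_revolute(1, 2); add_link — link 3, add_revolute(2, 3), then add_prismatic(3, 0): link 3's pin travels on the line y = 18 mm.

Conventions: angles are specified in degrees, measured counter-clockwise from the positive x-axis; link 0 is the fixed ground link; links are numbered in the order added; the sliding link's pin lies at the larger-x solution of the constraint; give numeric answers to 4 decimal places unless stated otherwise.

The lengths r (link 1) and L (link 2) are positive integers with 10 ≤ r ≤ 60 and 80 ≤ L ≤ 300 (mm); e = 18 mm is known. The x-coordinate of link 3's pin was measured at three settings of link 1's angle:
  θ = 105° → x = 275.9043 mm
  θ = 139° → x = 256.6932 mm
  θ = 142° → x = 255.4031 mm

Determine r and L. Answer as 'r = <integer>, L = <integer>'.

constraint per measurement: (x − r cos θ)² + (r sin θ − e)² = L²
subtracting the θ₁ and θ₂ equations cancels the r² and L² terms:
r = (x₁² − x₂²) / (2[(x₁cos θ₁ + e sin θ₁) − (x₂cos θ₂ + e sin θ₂)]) = 40.0001 → r = 40
L² = (x₁ − r cos θ₁)² + (r sin θ₁ − e)² = 82368.9926 → L = 287.0000 → L = 287
check at θ₃=142°: x = 255.4031 (printed 255.4031) ✓

r = 40, L = 287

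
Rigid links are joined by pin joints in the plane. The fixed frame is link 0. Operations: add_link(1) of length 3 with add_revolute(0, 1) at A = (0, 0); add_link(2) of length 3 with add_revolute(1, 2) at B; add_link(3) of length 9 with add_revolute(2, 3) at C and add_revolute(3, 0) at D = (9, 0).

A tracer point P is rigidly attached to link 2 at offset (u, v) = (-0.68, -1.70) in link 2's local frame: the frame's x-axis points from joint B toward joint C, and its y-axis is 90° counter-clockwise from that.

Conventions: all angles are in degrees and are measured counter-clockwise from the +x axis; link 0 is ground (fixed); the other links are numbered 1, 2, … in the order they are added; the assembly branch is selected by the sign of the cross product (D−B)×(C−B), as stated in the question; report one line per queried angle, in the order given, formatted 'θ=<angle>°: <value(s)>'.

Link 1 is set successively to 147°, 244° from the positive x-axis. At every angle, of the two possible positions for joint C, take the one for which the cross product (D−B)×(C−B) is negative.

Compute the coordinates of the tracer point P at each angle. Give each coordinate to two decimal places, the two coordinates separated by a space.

A=(0,0), D=(9.00,0)
θ=147°: B = A + 3.00·(cos147°, sin147°) = (-2.5160, 1.6339)
θ=147°: |BD| = 11.6313
θ=147°: circle(B,3.00) ∩ circle(D,9.00): a=2.7206, h=1.2643
θ=147°:   candidates: C₊=(0.3552,2.5035) cross=14.705; C₋=(-0.0000,-0.0000) cross=-14.705
θ=147°:   branch - wants cross < 0 → take C=(-0.0000,-0.0000) (cross=-14.705)
θ=147°: ex = (C−B)/|BC| = (0.8387,-0.5446); ey = (0.5446,0.8387)
θ=147°: P = B + -0.68·ex + -1.70·ey = (-4.0122,0.5785)
θ=244°: B = A + 3.00·(cos244°, sin244°) = (-1.3151, -2.6964)
θ=244°: |BD| = 10.6617
θ=244°: circle(B,3.00) ∩ circle(D,9.00): a=1.9543, h=2.2761
θ=244°:   candidates: C₊=(-0.0000,0.0000) cross=24.267; C₋=(1.1513,-4.4043) cross=-24.267
θ=244°:   branch - wants cross < 0 → take C=(1.1513,-4.4043) (cross=-24.267)
θ=244°: ex = (C−B)/|BC| = (0.8221,-0.5693); ey = (0.5693,0.8221)
θ=244°: P = B + -0.68·ex + -1.70·ey = (-2.8420,-3.7069)

θ=147°: -4.01 0.58
θ=244°: -2.84 -3.71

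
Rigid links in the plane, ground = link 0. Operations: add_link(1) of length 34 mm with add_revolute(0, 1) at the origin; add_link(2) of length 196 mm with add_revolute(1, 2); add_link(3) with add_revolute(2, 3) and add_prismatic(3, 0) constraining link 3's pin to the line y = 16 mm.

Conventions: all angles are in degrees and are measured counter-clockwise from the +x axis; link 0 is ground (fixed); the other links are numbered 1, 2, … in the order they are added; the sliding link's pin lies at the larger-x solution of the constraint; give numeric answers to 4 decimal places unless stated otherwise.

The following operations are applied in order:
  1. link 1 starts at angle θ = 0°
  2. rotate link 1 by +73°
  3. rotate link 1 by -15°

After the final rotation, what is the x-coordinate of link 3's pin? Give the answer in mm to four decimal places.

geometry: r = 34 mm, L = 196 mm, e = 16 mm; θ starts at 0°
rotate link 1 by +73°: θ ← 0° +73° = 73°
rotate link 1 by -15°: θ ← 73° -15° = 58°
crank pin P = (r cos θ, r sin θ) = (18.017255, 28.833635)
h = r sin θ − e = 28.833635 − 16 = 12.833635
x = r cos θ + √(L² − h²) = 18.017255 + 195.579390 = 213.596645

213.5966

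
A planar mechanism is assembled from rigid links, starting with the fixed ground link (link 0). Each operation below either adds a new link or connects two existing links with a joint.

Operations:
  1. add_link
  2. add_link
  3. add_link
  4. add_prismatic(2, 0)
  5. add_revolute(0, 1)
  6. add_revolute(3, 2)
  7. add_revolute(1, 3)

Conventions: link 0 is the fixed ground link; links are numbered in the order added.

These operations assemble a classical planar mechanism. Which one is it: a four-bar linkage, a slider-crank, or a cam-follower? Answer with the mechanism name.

links: 4 (incl. ground); joints: 3 revolute, 1 prismatic, 0 higher (cam) pair, forming one closed loop
4 links, 3 revolutes + 1 prismatic in one loop → slider-crank

slider-crank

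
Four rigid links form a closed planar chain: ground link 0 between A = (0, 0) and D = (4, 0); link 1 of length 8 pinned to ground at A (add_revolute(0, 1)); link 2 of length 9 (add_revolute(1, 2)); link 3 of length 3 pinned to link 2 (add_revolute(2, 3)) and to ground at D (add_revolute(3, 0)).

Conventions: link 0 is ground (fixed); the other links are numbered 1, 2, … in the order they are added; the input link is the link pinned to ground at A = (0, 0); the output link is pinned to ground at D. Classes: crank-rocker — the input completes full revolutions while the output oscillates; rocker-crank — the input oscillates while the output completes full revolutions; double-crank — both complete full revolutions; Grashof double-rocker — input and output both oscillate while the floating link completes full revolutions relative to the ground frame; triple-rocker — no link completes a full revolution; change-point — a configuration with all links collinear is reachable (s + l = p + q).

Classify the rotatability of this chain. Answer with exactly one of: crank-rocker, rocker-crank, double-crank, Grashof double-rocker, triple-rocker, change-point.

lengths: ground=4, input=8, coupler=9, output=3
sorted: s=3 (shortest), l=9 (longest), p+q=12
s + l = 12 vs p + q = 12
s + l = p + q → change-point (collinear configuration reachable)

change-point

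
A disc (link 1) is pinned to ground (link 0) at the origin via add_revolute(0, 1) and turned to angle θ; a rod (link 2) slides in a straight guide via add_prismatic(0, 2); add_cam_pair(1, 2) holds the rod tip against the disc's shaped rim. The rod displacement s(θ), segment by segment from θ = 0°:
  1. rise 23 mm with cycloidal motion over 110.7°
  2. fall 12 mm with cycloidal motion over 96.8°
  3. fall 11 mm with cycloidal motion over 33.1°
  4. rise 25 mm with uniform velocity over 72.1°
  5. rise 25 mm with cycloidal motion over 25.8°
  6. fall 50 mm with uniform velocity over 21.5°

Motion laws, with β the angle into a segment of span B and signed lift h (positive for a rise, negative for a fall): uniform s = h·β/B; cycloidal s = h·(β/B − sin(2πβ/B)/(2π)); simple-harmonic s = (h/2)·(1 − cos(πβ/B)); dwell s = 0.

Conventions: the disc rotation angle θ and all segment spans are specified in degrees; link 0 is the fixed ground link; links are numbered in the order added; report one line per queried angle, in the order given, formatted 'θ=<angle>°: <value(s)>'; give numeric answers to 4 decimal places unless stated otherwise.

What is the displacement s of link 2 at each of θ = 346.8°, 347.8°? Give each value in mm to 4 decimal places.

segment 1 (0° to 110.7°, cycloidal, h = 23) is passed completely: s = 0.0000 + (23) = 23.0000
segment 2 (110.7° to 207.5°, cycloidal, h = -12) is passed completely: s = 23.0000 + (-12) = 11.0000
segment 3 (207.5° to 240.6°, cycloidal, h = -11) is passed completely: s = 11.0000 + (-11) = 0.0000
segment 4 (240.6° to 312.7°, uniform, h = 25) is passed completely: s = 0.0000 + (25) = 25.0000
segment 5 (312.7° to 338.5°, cycloidal, h = 25) is passed completely: s = 25.0000 + (25) = 50.0000
θ = 346.8° falls in segment 6 (338.5° to 360°, uniform, h = -50): β = 346.8 − 338.5 = 8.3°, B = 21.5°; Δs = -50·8.3/21.5 = -19.3023; s = 50.0000 − 19.3023 = 30.6977
θ = 347.8° falls in segment 6 (338.5° to 360°, uniform, h = -50): β = 347.8 − 338.5 = 9.3°, B = 21.5°; Δs = -50·9.3/21.5 = -21.6279; s = 50.0000 − 21.6279 = 28.3721

θ=346.8°: 30.6977
θ=347.8°: 28.3721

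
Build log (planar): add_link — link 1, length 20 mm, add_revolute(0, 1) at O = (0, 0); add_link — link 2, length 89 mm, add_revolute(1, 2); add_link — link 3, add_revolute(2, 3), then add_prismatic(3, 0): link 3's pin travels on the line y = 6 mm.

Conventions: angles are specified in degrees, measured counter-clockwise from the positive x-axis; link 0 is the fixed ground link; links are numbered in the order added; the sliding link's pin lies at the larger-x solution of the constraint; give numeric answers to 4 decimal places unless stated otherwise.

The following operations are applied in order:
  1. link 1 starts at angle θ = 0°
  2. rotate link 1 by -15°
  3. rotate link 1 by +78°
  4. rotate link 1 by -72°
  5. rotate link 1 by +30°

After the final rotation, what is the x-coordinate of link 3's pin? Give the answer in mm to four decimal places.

geometry: r = 20 mm, L = 89 mm, e = 6 mm; θ starts at 0°
rotate link 1 by -15°: θ ← 0° -15° = -15°
rotate link 1 by +78°: θ ← -15° +78° = 63°
rotate link 1 by -72°: θ ← 63° -72° = -9°
rotate link 1 by +30°: θ ← -9° +30° = 21°
crank pin P = (r cos θ, r sin θ) = (18.671609, 7.167359)
h = r sin θ − e = 7.167359 − 6 = 1.167359
x = r cos θ + √(L² − h²) = 18.671609 + 88.992344 = 107.663952

107.6640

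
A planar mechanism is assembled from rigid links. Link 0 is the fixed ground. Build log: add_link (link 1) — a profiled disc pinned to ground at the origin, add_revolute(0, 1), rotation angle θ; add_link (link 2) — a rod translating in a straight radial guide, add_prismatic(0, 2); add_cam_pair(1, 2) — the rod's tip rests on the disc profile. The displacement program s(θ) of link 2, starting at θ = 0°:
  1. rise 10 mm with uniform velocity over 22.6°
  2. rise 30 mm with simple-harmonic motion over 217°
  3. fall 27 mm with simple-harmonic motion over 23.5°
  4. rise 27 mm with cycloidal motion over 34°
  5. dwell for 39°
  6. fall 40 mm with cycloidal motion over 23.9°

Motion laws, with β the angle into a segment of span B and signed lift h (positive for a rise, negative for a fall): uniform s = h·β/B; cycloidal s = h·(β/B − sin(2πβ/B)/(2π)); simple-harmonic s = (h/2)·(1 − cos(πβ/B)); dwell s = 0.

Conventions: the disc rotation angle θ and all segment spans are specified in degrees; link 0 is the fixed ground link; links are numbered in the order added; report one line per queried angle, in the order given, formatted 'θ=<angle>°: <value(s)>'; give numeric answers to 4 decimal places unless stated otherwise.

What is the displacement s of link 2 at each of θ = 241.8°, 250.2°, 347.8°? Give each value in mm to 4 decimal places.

seg 1 [0°–22.6°] uniform, h=10: full span → s += 10 → s = 10.0000
seg 2 [22.6°–239.6°] simple-harmonic, h=30: full span → s += 30 → s = 40.0000
seg 3 [239.6°–263.1°] simple-harmonic, h=-27: θ=241.8° here. β=2.2, B=23.5. -27/2·(1 − cos(π·0.0936)) = -0.5797 → s = 39.4203
seg 3 [239.6°–263.1°] simple-harmonic, h=-27: θ=250.2° here. β=10.6, B=23.5. -27/2·(1 − cos(π·0.4511)) = -11.4327 → s = 28.5673
seg 3 [239.6°–263.1°] simple-harmonic, h=-27: full span → s += -27 → s = 13.0000
seg 4 [263.1°–297.1°] cycloidal, h=27: full span → s += 27 → s = 40.0000
seg 5 [297.1°–336.1°] dwell: s stays 40.0000
seg 6 [336.1°–360°] cycloidal, h=-40: θ=347.8° here. β=11.7, B=23.9. -40·(0.4895 − sin(2π·0.4895)/(2π)) = -19.1635 → s = 20.8365

θ=241.8°: 39.4203
θ=250.2°: 28.5673
θ=347.8°: 20.8365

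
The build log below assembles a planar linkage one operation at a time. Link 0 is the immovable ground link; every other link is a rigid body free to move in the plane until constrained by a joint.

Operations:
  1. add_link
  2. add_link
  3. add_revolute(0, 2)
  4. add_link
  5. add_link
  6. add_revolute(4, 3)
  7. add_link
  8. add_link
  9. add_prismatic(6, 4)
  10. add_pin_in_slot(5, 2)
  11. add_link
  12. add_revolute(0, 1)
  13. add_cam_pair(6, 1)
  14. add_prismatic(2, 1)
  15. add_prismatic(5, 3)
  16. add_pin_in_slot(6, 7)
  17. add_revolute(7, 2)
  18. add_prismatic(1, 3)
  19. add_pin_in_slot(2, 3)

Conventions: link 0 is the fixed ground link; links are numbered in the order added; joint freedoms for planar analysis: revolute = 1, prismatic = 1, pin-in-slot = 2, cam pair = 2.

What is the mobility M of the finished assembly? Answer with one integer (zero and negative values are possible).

(L,J1,J2)=(1,0,0); link0 fixed
link1: (2,0,0)
link2: (3,0,0)
R 0-2 [J1]: (3,1,0)
link3: (4,1,0)
link4: (5,1,0)
R 4-3 [J1]: (5,2,0)
link5: (6,2,0)
link6: (7,2,0)
P 6-4 [J1]: (7,3,0)
PS 5-2 [J2]: (7,3,1)
link7: (8,3,1)
R 0-1 [J1]: (8,4,1)
C 6-1 [J2]: (8,4,2)
P 2-1 [J1]: (8,5,2)
P 5-3 [J1]: (8,6,2)
PS 6-7 [J2]: (8,6,3)
R 7-2 [J1]: (8,7,3)
P 1-3 [J1]: (8,8,3)
PS 2-3 [J2]: (8,8,4)
Grübler: 3·7 − 2·8 − 4 = 1

M = 1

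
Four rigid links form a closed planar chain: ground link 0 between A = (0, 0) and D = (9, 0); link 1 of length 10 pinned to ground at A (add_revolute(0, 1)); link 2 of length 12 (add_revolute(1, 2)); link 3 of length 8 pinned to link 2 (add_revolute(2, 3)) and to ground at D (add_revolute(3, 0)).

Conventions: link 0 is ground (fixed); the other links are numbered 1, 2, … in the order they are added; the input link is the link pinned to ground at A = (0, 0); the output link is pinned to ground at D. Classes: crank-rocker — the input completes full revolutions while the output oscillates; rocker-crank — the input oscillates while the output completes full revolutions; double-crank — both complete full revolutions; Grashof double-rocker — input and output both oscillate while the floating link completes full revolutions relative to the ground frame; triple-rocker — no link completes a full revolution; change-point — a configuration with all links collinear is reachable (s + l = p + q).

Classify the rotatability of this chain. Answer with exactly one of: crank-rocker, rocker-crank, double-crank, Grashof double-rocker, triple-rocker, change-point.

lengths: ground=9, input=10, coupler=12, output=8
sorted: s=8 (shortest), l=12 (longest), p+q=19
s + l = 20 vs p + q = 19
s + l > p + q → non-Grashof → no link fully rotates → triple-rocker

triple-rocker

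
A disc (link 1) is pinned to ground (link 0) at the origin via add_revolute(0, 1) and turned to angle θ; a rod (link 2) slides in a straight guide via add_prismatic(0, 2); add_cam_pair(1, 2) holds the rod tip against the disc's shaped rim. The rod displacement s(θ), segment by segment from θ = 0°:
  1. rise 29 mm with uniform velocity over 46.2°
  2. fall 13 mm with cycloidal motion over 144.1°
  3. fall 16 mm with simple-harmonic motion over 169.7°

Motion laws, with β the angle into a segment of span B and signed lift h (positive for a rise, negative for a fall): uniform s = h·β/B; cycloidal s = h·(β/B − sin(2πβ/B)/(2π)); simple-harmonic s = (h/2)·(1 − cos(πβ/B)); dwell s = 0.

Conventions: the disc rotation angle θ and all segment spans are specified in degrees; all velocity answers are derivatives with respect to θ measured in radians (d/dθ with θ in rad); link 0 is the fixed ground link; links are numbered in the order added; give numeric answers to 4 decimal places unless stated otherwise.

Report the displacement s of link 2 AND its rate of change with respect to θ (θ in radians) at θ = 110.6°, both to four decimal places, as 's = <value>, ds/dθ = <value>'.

segment 1 (0° to 46.2°, uniform, h = 29) is passed completely: s = 0.0000 + (29) = 29.0000
θ = 110.6° falls in segment 2 (46.2° to 190.3°, cycloidal, h = -13): β = 110.6 − 46.2 = 64.4°, B = 144.1°; Δs = -13·(0.4469 − sin(2π·0.4469)/(2π)) = -5.1324; s = 29.0000 − 5.1324 = 23.8676
velocity in seg [46.2°–190.3°] (cycloidal), θ in radians: β = 64.4° = 1.1240 rad, B = 144.1° = 2.5150 rad; ds/dθ = (h/B)(1 − cos(2πβ/B)) = ((-13)/2.5150)(1 − cos(2π·0.4469)) = -10.052990 mm/rad

s = 23.8676, ds/dθ = -10.0530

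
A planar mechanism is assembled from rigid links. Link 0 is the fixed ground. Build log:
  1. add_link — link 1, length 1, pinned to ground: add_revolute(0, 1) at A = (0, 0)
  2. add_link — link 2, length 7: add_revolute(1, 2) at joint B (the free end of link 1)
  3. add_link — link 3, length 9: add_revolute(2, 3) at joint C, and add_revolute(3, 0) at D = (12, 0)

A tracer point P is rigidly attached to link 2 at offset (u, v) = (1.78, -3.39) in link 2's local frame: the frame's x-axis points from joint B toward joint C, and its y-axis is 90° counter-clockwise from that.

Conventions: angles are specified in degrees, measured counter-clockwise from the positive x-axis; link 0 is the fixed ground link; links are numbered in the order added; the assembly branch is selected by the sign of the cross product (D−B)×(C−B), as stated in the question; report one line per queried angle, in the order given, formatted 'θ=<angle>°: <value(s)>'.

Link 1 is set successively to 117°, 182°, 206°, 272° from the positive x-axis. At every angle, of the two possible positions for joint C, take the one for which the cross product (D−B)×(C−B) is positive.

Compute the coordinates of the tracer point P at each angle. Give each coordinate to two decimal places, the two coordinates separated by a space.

A=(0,0), D=(12.00,0)
θ=117°: B = A + 1.00·(cos117°, sin117°) = (-0.4540, 0.8910)
θ=117°: |BD| = 12.4858
θ=117°: circle(B,7.00) ∩ circle(D,9.00): a=4.9615, h=4.9380
θ=117°:   candidates: C₊=(4.8472,5.4624) cross=61.655; C₋=(4.1424,-4.3885) cross=-61.655
θ=117°:   branch + wants cross > 0 → take C=(4.8472,5.4624) (cross=61.655)
θ=117°: ex = (C−B)/|BC| = (0.7573,0.6531); ey = (-0.6531,0.7573)
θ=117°: P = B + 1.78·ex + -3.39·ey = (3.1079,-0.5139)
θ=182°: B = A + 1.00·(cos182°, sin182°) = (-0.9994, -0.0349)
θ=182°: |BD| = 12.9994
θ=182°: circle(B,7.00) ∩ circle(D,9.00): a=5.2689, h=4.6085
θ=182°:   candidates: C₊=(4.2571,4.5878) cross=59.909; C₋=(4.2819,-4.6293) cross=-59.909
θ=182°:   branch + wants cross > 0 → take C=(4.2571,4.5878) (cross=59.909)
θ=182°: ex = (C−B)/|BC| = (0.7509,0.6604); ey = (-0.6604,0.7509)
θ=182°: P = B + 1.78·ex + -3.39·ey = (2.5760,-1.4051)
θ=206°: B = A + 1.00·(cos206°, sin206°) = (-0.8988, -0.4384)
θ=206°: |BD| = 12.9062
θ=206°: circle(B,7.00) ∩ circle(D,9.00): a=5.2134, h=4.6712
θ=206°:   candidates: C₊=(4.1529,4.4072) cross=60.288; C₋=(4.4703,-4.9298) cross=-60.288
θ=206°:   branch + wants cross > 0 → take C=(4.1529,4.4072) (cross=60.288)
θ=206°: ex = (C−B)/|BC| = (0.7217,0.6922); ey = (-0.6922,0.7217)
θ=206°: P = B + 1.78·ex + -3.39·ey = (2.7325,-1.6527)
θ=272°: B = A + 1.00·(cos272°, sin272°) = (0.0349, -0.9994)
θ=272°: |BD| = 12.0068
θ=272°: circle(B,7.00) ∩ circle(D,9.00): a=4.6708, h=5.2138
θ=272°:   candidates: C₊=(4.2555,4.5851) cross=62.601; C₋=(5.1235,-5.8063) cross=-62.601
θ=272°:   branch + wants cross > 0 → take C=(4.2555,4.5851) (cross=62.601)
θ=272°: ex = (C−B)/|BC| = (0.6029,0.7978); ey = (-0.7978,0.6029)
θ=272°: P = B + 1.78·ex + -3.39·ey = (3.8126,-1.6233)

θ=117°: 3.11 -0.51
θ=182°: 2.58 -1.41
θ=206°: 2.73 -1.65
θ=272°: 3.81 -1.62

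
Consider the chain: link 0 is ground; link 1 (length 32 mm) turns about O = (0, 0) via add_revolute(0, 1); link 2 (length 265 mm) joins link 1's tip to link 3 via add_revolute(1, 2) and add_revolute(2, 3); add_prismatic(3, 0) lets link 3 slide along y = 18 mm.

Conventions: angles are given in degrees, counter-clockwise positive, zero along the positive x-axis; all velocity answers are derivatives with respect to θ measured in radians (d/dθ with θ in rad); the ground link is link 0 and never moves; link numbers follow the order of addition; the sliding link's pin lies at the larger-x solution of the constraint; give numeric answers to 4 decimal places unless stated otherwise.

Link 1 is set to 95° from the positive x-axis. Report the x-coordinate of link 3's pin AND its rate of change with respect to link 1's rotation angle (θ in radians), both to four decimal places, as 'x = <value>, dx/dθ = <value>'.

geometry: r = 32 mm, L = 265 mm, e = 18 mm
crank pin P = (r cos θ, r sin θ) = (-2.788984, 31.878230)
h = r sin θ − e = 31.878230 − 18 = 13.878230
x = r cos θ + √(L² − h²) = -2.788984 + 264.636344 = 261.847361
dx/dθ = −r sin θ − h·r cos θ/√(L² − h²) (θ in radians; h = 13.878230) = -31.731969

x = 261.8474, dx/dθ = -31.7320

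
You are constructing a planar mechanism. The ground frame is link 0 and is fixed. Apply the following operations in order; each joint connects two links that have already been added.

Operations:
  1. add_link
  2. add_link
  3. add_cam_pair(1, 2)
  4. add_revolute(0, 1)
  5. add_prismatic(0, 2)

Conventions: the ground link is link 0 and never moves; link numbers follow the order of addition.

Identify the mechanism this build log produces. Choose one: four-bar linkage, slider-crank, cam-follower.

links: 3 (incl. ground); joints: 1 revolute, 1 prismatic, 1 higher (cam) pair, forming one closed loop
3 links, revolute + prismatic + higher pair in one loop → cam-follower

cam-follower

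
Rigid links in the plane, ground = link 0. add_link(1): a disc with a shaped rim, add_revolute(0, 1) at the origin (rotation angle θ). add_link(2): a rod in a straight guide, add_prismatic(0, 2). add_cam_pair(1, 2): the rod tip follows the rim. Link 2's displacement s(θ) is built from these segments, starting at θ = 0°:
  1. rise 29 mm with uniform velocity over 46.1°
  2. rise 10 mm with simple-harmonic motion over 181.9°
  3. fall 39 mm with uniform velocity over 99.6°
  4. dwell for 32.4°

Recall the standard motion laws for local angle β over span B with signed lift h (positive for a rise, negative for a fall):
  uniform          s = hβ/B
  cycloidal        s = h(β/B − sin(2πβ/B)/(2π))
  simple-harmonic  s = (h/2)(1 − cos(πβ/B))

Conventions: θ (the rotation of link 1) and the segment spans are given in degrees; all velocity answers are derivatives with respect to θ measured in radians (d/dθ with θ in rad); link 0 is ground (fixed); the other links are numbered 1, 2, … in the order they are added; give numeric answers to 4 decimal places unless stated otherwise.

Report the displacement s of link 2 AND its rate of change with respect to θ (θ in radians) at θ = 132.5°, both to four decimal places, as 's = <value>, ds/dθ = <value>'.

segment 1 (0° to 46.1°, uniform, h = 29) is passed completely: s = 0.0000 + (29) = 29.0000
θ = 132.5° falls in segment 2 (46.1° to 228°, simple-harmonic, h = 10): β = 132.5 − 46.1 = 86.4°, B = 181.9°; Δs = 10/2·(1 − cos(π·0.4750)) = 4.6075; s = 29.0000 + 4.6075 = 33.6075
velocity in seg [46.1°–228°] (simple-harmonic), θ in radians: β = 86.4° = 1.5080 rad, B = 181.9° = 3.1748 rad; ds/dθ = (πh/(2B)) sin(πβ/B) = (π·10/(2·3.1748)) sin(π·0.4750) = 4.932504 mm/rad

s = 33.6075, ds/dθ = 4.9325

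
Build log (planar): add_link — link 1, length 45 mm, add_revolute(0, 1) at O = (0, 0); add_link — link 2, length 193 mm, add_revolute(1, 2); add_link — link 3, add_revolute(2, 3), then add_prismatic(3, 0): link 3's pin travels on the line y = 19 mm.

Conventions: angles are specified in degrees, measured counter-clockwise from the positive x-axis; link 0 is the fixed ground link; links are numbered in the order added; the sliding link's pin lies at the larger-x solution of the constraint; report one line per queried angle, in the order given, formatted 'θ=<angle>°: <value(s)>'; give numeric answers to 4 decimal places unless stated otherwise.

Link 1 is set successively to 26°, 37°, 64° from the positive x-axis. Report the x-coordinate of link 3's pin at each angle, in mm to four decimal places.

geometry: r = 45 mm, L = 193 mm, e = 19 mm
θ=26°: crank pin P = (r cos θ, r sin θ) = (40.445732, 19.726702)
θ=26°: h = r sin θ − e = 19.726702 − 19 = 0.726702
θ=26°: x = r cos θ + √(L² − h²) = 40.445732 + 192.998632 = 233.444364
θ=37°: crank pin P = (r cos θ, r sin θ) = (35.938598, 27.081676)
θ=37°: h = r sin θ − e = 27.081676 − 19 = 8.081676
θ=37°: x = r cos θ + √(L² − h²) = 35.938598 + 192.830720 = 228.769318
θ=64°: crank pin P = (r cos θ, r sin θ) = (19.726702, 40.445732)
θ=64°: h = r sin θ − e = 40.445732 − 19 = 21.445732
θ=64°: x = r cos θ + √(L² − h²) = 19.726702 + 191.804798 = 211.531500

θ=26°: 233.4444
θ=37°: 228.7693
θ=64°: 211.5315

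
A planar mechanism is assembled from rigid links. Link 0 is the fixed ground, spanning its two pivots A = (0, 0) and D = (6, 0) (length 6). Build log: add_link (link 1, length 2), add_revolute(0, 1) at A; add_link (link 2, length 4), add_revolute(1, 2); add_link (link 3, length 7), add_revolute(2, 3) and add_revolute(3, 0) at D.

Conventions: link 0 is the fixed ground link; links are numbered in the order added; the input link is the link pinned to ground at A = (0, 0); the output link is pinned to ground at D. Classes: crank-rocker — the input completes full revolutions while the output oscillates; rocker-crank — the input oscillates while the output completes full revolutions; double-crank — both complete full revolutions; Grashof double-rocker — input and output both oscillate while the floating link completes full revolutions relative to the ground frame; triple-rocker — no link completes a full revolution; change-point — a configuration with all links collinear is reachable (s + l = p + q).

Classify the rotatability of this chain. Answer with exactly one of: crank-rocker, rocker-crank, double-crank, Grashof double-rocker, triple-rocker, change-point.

lengths: ground=6, input=2, coupler=4, output=7
sorted: s=2 (shortest), l=7 (longest), p+q=10
s + l = 9 vs p + q = 10
s + l < p + q (Grashof) with shortest = input link → crank-rocker

crank-rocker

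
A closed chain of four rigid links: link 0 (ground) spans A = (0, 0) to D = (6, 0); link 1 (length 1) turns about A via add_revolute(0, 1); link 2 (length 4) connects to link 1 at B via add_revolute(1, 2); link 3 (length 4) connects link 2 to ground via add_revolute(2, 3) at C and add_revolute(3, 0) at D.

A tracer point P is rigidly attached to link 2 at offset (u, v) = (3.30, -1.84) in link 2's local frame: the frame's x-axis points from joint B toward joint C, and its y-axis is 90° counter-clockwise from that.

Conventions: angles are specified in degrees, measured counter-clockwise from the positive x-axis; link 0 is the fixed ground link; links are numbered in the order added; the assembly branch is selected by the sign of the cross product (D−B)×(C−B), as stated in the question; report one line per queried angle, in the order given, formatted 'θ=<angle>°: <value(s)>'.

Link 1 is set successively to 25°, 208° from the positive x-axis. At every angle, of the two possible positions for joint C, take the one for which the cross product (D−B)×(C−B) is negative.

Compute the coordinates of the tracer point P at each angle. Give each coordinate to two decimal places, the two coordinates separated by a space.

A=(0,0), D=(6.00,0)
θ=25°: B = A + 1.00·(cos25°, sin25°) = (0.9063, 0.4226)
θ=25°: |BD| = 5.1112
θ=25°: circle(B,4.00) ∩ circle(D,4.00): a=2.5556, h=3.0772
θ=25°:   candidates: C₊=(3.7076,3.2779) cross=15.728; C₋=(3.1987,-2.8553) cross=-15.728
θ=25°:   branch - wants cross < 0 → take C=(3.1987,-2.8553) (cross=-15.728)
θ=25°: ex = (C−B)/|BC| = (0.5731,-0.8195); ey = (0.8195,0.5731)
θ=25°: P = B + 3.30·ex + -1.84·ey = (1.2897,-3.3362)
θ=208°: B = A + 1.00·(cos208°, sin208°) = (-0.8829, -0.4695)
θ=208°: |BD| = 6.8989
θ=208°: circle(B,4.00) ∩ circle(D,4.00): a=3.4495, h=2.0251
θ=208°:   candidates: C₊=(2.4207,1.7857) cross=13.971; C₋=(2.6963,-2.2552) cross=-13.971
θ=208°:   branch - wants cross < 0 → take C=(2.6963,-2.2552) (cross=-13.971)
θ=208°: ex = (C−B)/|BC| = (0.8948,-0.4464); ey = (0.4464,0.8948)
θ=208°: P = B + 3.30·ex + -1.84·ey = (1.2485,-3.5891)

θ=25°: 1.29 -3.34
θ=208°: 1.25 -3.59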